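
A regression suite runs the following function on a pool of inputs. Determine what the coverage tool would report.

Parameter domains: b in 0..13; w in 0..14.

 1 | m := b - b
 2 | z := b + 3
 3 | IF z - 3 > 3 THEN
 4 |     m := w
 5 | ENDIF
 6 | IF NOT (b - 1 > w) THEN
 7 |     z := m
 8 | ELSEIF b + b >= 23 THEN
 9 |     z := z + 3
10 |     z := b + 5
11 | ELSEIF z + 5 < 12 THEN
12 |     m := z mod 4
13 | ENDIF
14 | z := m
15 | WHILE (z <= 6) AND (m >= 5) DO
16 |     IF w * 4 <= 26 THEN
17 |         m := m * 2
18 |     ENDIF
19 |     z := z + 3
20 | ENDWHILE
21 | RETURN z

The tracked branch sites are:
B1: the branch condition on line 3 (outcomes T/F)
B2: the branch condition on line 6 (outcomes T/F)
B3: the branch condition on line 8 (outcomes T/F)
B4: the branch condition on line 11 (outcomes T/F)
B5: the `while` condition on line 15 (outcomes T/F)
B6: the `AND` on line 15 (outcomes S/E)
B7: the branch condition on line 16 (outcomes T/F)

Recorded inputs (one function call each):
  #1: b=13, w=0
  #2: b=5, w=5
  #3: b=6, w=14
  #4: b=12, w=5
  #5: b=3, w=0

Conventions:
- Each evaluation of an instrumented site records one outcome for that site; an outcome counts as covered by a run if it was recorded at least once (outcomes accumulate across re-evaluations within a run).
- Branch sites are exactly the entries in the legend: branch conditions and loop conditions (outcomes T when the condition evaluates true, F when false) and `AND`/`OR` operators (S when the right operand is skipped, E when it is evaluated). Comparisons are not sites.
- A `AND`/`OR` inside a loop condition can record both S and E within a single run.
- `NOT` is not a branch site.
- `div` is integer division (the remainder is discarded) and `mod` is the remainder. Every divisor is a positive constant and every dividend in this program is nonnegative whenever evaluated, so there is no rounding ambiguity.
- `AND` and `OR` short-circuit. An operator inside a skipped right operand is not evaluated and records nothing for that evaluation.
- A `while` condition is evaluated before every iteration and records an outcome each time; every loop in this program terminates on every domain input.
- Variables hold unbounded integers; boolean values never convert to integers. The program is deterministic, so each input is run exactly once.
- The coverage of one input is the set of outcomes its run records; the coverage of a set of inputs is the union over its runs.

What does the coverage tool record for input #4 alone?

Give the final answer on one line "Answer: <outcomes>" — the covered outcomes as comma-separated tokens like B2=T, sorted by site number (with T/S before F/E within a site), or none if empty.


Running input #4 (b=12, w=5), event by event:
  B1->T, B2->F, B3->T, B6->E, B5->T, B7->T, B6->S, B5->F
distinct outcomes covered: B1=T, B2=F, B3=T, B5=T, B5=F, B6=S, B6=E, B7=T
Answer: B1=T, B2=F, B3=T, B5=T, B5=F, B6=S, B6=E, B7=T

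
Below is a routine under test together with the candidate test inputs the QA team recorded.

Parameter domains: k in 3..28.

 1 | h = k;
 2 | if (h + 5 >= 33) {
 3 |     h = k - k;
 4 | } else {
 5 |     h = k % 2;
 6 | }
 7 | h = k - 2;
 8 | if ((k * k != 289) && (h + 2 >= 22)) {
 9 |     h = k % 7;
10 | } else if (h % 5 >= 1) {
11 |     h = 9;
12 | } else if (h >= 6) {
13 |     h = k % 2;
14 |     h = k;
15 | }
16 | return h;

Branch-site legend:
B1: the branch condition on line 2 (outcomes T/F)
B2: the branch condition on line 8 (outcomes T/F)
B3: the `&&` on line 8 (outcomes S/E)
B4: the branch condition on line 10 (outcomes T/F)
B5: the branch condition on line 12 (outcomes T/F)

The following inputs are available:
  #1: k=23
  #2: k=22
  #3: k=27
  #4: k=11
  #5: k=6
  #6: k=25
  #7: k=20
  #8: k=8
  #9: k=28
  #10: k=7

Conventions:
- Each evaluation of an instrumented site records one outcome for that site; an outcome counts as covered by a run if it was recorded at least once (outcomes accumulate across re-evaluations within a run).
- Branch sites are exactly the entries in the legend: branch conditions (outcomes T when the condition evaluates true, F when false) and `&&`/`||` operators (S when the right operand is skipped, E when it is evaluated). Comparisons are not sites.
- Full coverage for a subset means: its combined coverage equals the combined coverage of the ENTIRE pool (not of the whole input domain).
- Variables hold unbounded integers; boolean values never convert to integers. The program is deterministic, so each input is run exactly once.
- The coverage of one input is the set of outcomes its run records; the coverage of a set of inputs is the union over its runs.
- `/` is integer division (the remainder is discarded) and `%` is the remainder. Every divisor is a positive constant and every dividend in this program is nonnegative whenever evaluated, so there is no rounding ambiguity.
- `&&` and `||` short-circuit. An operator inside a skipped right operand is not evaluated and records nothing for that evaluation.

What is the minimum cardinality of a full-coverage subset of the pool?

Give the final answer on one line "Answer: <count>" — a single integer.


input #1 (k=23): events B1->F, B3->E, B2->T; covers B1=F, B2=T, B3=E
input #2 (k=22): events B1->F, B3->E, B2->T; covers B1=F, B2=T, B3=E
input #3 (k=27): events B1->F, B3->E, B2->T; covers B1=F, B2=T, B3=E
input #4 (k=11): events B1->F, B3->E, B2->F, B4->T; covers B1=F, B2=F, B3=E, B4=T
input #5 (k=6): events B1->F, B3->E, B2->F, B4->T; covers B1=F, B2=F, B3=E, B4=T
input #6 (k=25): events B1->F, B3->E, B2->T; covers B1=F, B2=T, B3=E
input #7 (k=20): events B1->F, B3->E, B2->F, B4->T; covers B1=F, B2=F, B3=E, B4=T
input #8 (k=8): events B1->F, B3->E, B2->F, B4->T; covers B1=F, B2=F, B3=E, B4=T
input #9 (k=28): events B1->T, B3->E, B2->T; covers B1=T, B2=T, B3=E
input #10 (k=7): events B1->F, B3->E, B2->F, B4->F, B5->F; covers B1=F, B2=F, B3=E, B4=F, B5=F
pool-wide coverage (8 outcomes): B1=T, B1=F, B2=T, B2=F, B3=E, B4=T, B4=F, B5=F
size 1 is not enough: best union over all size-1 subsets is 5/8
size 2 is not enough: best union over all size-2 subsets is 7/8
size 3: inputs {4, 9, 10} cover all 8 outcomes, and no lexicographically smaller subset of this size does
Answer: 3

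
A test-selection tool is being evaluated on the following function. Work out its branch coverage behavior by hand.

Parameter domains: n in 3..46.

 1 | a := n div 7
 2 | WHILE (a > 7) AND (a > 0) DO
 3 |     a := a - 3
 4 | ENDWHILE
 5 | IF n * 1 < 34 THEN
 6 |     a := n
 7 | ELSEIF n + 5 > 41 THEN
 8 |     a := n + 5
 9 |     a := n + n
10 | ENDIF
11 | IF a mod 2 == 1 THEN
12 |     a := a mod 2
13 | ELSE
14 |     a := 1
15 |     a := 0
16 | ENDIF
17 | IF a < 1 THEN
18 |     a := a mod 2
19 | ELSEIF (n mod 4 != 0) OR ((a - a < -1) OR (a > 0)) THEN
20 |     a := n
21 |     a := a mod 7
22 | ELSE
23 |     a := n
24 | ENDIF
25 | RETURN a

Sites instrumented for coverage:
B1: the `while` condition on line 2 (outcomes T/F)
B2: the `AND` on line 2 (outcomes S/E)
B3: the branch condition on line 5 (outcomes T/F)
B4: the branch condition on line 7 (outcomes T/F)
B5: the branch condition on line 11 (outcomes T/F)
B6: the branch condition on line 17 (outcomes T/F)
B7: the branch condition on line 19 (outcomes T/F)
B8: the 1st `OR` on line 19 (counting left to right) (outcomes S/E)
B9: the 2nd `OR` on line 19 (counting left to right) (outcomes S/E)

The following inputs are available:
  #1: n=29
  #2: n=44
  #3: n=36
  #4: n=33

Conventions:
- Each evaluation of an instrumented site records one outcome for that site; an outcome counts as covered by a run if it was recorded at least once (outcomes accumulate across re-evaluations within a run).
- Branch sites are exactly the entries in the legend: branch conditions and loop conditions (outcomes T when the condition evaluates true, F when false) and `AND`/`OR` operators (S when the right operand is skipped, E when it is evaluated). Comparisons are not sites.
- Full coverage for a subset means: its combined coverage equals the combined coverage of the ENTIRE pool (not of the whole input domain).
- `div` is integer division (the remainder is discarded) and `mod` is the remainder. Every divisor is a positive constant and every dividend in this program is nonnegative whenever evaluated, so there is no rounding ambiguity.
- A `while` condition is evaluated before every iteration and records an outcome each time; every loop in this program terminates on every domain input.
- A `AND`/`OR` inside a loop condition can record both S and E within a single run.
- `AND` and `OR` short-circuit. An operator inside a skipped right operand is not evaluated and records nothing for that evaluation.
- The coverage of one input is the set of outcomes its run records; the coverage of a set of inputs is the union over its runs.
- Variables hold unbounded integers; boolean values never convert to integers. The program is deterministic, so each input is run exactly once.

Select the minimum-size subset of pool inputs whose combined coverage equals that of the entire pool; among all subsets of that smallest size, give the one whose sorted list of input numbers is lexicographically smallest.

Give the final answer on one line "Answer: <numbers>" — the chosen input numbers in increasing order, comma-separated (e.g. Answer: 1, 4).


input #1 (n=29): events B2->S, B1->F, B3->T, B5->T, B6->F, B8->S, B7->T; covers B1=F, B2=S, B3=T, B5=T, B6=F, B7=T, B8=S
input #2 (n=44): events B2->S, B1->F, B3->F, B4->T, B5->F, B6->T; covers B1=F, B2=S, B3=F, B4=T, B5=F, B6=T
input #3 (n=36): events B2->S, B1->F, B3->F, B4->F, B5->T, B6->F, B8->E, B9->E, B7->T; covers B1=F, B2=S, B3=F, B4=F, B5=T, B6=F, B7=T, B8=E, B9=E
input #4 (n=33): events B2->S, B1->F, B3->T, B5->T, B6->F, B8->S, B7->T; covers B1=F, B2=S, B3=T, B5=T, B6=F, B7=T, B8=S
the full pool covers 14 outcomes: B1=F, B2=S, B3=T, B3=F, B4=T, B4=F, B5=T, B5=F, B6=T, B6=F, B7=T, B8=S, B8=E, B9=E
checked all size-1 subsets: none covers 14 outcomes (max 9/14)
checked all size-2 subsets: none covers 14 outcomes (max 12/14)
inputs {1, 2, 3} (size 3) cover everything; no size-3 subset with a lexicographically smaller index list covers all 14
Answer: 1, 2, 3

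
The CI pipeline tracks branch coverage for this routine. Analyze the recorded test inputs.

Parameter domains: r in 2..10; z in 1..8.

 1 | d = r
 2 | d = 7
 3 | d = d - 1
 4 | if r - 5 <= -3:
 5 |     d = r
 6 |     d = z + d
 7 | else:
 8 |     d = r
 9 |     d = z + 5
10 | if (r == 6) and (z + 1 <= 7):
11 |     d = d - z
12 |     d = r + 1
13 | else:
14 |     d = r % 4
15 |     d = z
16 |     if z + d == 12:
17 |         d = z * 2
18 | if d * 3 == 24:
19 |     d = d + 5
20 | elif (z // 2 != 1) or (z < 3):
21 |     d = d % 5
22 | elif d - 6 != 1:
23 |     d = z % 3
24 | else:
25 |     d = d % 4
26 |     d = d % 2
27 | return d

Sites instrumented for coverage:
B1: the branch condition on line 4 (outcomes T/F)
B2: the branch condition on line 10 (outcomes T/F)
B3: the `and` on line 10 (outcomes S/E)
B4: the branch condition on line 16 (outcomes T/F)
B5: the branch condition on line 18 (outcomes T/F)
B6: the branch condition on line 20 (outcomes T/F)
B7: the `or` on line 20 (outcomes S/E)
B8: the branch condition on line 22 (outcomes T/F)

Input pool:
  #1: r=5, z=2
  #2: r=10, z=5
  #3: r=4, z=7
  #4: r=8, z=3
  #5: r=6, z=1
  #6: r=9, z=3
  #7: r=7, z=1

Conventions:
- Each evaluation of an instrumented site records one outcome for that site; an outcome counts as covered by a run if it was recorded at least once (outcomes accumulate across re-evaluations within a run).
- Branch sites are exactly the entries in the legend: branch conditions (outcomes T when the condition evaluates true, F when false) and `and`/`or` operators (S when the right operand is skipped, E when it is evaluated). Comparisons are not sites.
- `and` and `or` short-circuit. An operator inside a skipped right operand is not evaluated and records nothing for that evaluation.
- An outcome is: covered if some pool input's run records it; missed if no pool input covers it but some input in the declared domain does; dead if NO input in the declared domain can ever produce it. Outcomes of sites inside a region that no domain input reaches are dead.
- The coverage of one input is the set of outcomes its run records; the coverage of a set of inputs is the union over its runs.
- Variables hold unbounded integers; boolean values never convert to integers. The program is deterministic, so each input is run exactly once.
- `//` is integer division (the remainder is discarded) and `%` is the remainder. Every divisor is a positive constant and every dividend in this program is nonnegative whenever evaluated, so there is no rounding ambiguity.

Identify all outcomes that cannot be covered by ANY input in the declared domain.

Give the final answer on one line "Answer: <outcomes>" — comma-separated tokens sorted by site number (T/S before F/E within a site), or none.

checking every outcome against all 72 domain inputs:
  reachable outcomes have witnesses, e.g. B1=T (e.g. r=2, z=1), B1=F (e.g. r=3, z=1), B2=T (e.g. r=6, z=1), B2=F (e.g. r=2, z=1)

Answer: none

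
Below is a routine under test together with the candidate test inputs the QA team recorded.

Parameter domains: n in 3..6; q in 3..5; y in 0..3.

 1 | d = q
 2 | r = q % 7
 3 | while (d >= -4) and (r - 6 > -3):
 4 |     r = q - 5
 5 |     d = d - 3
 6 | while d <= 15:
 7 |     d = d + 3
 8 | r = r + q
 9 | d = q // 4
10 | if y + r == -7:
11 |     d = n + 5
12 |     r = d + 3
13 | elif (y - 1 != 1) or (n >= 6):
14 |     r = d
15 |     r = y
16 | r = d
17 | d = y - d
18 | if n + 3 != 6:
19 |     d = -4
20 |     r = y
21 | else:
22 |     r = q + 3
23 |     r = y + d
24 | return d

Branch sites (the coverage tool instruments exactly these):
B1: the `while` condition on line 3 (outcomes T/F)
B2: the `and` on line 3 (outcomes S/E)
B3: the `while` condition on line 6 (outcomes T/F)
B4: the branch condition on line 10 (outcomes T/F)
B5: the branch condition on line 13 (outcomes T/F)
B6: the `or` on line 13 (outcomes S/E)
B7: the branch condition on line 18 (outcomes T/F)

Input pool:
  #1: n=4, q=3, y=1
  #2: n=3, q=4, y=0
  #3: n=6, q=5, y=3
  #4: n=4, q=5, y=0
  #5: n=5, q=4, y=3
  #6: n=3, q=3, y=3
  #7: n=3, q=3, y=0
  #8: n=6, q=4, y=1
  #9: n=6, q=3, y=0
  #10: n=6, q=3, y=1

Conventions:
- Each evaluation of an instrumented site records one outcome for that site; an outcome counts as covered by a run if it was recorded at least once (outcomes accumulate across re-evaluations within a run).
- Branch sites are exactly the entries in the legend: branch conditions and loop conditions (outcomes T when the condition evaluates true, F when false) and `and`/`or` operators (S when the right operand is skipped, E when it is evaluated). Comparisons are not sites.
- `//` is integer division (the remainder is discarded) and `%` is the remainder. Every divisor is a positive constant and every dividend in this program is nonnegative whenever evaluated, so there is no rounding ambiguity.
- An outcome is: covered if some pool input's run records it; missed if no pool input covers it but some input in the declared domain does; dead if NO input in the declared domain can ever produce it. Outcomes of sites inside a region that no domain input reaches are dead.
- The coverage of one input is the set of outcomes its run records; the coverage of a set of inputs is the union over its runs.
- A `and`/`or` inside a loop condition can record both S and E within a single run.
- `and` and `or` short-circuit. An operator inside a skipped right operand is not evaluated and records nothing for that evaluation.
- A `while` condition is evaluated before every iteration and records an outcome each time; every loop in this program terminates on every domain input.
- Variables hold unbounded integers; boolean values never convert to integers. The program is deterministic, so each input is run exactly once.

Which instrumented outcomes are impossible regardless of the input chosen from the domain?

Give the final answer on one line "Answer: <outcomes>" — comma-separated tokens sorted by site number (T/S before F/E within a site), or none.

checking every outcome against all 48 domain inputs:
  B2=S: zero occurrences over every domain input -> dead
  B4=T: zero occurrences over every domain input -> dead
  reachable outcomes have witnesses, e.g. B1=T (e.g. n=3, q=4, y=0), B1=F (e.g. n=3, q=3, y=0), B2=E (e.g. n=3, q=3, y=0), B3=T (e.g. n=3, q=3, y=0)

Answer: B2=S, B4=T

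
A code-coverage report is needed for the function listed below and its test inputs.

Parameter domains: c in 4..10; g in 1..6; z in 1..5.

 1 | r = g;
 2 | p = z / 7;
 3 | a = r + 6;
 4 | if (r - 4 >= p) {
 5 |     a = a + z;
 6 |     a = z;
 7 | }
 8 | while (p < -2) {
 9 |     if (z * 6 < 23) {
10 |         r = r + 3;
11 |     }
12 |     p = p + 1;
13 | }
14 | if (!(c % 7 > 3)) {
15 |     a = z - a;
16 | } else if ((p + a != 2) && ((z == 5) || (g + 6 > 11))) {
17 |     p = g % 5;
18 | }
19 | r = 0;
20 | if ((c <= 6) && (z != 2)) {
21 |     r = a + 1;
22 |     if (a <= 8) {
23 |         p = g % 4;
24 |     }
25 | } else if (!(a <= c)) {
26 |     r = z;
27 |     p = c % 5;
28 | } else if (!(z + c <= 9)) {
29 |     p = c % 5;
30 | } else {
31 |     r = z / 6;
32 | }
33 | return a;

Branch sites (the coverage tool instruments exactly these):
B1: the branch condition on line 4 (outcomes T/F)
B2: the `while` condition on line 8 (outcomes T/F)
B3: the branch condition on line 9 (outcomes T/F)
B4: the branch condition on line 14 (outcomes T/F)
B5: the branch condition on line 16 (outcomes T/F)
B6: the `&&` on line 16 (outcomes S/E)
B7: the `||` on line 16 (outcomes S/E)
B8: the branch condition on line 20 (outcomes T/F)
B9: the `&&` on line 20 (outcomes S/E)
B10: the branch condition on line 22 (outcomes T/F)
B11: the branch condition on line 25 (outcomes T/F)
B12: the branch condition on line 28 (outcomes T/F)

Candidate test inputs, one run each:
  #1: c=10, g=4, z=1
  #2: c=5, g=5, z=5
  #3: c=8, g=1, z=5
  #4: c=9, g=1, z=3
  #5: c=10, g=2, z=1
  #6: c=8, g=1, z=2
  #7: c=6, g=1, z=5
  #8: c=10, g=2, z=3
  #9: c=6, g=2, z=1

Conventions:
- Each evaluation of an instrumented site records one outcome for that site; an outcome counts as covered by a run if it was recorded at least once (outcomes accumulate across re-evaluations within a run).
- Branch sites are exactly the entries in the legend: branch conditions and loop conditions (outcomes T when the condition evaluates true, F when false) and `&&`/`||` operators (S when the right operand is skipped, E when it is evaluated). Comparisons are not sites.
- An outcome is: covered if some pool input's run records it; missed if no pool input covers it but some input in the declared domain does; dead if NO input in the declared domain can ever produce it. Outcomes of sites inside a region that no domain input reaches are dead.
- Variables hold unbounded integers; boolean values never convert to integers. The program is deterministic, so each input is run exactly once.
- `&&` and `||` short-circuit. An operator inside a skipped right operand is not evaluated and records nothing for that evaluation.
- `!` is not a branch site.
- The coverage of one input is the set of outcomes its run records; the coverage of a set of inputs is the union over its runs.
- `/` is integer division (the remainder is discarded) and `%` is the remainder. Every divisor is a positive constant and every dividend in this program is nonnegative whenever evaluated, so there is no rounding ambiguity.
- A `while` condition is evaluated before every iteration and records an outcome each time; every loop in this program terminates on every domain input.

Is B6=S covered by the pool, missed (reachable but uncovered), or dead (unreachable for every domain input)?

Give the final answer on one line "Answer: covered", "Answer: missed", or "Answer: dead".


no pool input records B6=S
but domain input (c=4, g=4, z=2) does record it -> reachable, so missed
Answer: missed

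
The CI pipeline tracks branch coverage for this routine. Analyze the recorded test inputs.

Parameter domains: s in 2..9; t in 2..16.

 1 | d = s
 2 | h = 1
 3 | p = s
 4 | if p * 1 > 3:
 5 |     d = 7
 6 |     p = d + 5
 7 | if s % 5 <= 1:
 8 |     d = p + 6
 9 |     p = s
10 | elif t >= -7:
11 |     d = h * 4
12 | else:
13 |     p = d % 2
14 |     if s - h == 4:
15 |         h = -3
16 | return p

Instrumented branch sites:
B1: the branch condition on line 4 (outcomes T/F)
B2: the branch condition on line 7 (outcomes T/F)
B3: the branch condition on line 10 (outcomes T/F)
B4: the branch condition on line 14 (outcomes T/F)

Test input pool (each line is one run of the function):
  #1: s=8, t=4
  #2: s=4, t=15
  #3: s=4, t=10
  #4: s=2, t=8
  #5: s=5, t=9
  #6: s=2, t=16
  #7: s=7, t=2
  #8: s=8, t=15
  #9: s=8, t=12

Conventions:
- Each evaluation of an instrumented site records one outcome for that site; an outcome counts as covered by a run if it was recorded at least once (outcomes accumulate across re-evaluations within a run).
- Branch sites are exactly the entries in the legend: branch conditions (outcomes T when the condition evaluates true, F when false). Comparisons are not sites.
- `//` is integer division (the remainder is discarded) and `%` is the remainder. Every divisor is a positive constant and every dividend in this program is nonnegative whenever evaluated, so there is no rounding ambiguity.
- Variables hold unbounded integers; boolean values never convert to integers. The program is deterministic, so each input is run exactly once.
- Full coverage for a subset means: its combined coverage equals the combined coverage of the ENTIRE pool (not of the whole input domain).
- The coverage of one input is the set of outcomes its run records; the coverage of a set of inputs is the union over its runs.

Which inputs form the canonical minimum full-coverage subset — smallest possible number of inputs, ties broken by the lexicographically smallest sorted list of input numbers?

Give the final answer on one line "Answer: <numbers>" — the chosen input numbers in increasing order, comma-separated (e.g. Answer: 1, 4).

input #1, s=8, t=4: outcomes B1=T, B2=F, B3=T
input #2, s=4, t=15: outcomes B1=T, B2=F, B3=T
input #3, s=4, t=10: outcomes B1=T, B2=F, B3=T
input #4, s=2, t=8: outcomes B1=F, B2=F, B3=T
input #5, s=5, t=9: outcomes B1=T, B2=T
input #6, s=2, t=16: outcomes B1=F, B2=F, B3=T
input #7, s=7, t=2: outcomes B1=T, B2=F, B3=T
input #8, s=8, t=15: outcomes B1=T, B2=F, B3=T
input #9, s=8, t=12: outcomes B1=T, B2=F, B3=T
together the pool reaches 5 outcomes: B1=T, B1=F, B2=T, B2=F, B3=T
no size-1 subset reaches all 5 outcomes (best union: 3/5)
size 2: inputs {4, 5} cover all 5 outcomes, and no lexicographically smaller subset of this size does

Answer: 4, 5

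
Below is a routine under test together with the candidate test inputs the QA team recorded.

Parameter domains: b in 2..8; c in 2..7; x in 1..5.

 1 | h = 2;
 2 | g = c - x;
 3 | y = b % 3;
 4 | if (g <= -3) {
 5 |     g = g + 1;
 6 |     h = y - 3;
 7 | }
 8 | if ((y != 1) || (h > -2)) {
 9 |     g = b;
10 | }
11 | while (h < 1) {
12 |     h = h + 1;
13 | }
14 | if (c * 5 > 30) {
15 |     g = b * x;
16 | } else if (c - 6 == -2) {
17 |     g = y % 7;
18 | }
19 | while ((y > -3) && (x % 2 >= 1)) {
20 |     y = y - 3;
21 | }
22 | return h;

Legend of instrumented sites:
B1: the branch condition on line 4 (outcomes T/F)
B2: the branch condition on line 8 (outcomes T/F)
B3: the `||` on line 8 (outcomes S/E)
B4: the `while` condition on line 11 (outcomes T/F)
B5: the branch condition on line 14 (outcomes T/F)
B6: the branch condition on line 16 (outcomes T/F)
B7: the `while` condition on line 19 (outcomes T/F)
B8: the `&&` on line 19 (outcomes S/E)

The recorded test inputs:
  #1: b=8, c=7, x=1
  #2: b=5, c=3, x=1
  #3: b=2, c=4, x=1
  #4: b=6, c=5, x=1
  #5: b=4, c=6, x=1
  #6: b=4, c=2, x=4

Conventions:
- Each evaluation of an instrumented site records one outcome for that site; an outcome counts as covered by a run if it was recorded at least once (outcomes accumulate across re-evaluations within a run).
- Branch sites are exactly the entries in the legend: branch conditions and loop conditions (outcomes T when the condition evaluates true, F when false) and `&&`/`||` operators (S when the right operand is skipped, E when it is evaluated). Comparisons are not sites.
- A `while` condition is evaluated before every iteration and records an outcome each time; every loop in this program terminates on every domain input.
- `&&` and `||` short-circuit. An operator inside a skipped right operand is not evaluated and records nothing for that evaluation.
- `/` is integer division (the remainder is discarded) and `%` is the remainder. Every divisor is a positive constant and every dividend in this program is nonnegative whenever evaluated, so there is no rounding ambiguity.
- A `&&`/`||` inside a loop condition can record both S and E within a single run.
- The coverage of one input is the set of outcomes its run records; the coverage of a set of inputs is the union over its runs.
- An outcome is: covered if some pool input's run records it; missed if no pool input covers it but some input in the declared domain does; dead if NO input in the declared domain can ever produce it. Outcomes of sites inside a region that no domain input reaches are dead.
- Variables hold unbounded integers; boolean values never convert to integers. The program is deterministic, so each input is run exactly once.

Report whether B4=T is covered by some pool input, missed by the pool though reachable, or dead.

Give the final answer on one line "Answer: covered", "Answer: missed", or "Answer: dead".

no pool input records B4=T
but domain input (b=2, c=2, x=5) does record it -> reachable, so missed

Answer: missed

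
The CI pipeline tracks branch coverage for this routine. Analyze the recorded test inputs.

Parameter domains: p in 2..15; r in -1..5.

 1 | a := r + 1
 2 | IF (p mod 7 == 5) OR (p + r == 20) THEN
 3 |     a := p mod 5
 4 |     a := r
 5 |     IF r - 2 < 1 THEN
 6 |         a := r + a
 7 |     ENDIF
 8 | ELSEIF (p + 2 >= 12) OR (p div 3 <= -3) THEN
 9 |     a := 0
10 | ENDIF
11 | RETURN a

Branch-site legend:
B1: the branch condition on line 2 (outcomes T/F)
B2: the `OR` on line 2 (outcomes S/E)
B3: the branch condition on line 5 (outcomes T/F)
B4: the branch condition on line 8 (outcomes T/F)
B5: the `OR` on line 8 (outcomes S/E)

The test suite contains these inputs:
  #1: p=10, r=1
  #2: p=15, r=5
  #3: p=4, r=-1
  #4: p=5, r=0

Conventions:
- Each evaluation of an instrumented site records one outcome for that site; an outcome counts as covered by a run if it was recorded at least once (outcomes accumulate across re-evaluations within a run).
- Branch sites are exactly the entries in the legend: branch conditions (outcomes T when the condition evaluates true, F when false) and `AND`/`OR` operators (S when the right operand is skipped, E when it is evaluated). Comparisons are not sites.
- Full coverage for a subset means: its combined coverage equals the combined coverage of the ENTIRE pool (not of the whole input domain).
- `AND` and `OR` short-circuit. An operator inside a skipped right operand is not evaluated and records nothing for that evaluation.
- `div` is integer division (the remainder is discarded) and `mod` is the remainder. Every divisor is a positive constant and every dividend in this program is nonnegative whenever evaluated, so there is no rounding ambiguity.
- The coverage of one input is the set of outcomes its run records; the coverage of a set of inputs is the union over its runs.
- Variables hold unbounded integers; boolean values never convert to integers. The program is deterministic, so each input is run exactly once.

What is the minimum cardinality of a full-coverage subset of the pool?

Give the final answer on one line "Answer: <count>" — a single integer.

#1 (p=10, r=1) -> B2->E, B1->F, B5->S, B4->T; covered: B1=F, B2=E, B4=T, B5=S
#2 (p=15, r=5) -> B2->E, B1->T, B3->F; covered: B1=T, B2=E, B3=F
#3 (p=4, r=-1) -> B2->E, B1->F, B5->E, B4->F; covered: B1=F, B2=E, B4=F, B5=E
#4 (p=5, r=0) -> B2->S, B1->T, B3->T; covered: B1=T, B2=S, B3=T
the full pool covers 10 outcomes: B1=T, B1=F, B2=S, B2=E, B3=T, B3=F, B4=T, B4=F, B5=S, B5=E
no size-1 subset reaches all 10 outcomes (best union: 4/10)
no size-2 subset reaches all 10 outcomes (best union: 7/10)
no size-3 subset reaches all 10 outcomes (best union: 9/10)
the canonical winner is {1, 2, 3, 4}: size 4, full 10-outcome coverage, earliest index list among size-4 covers

Answer: 4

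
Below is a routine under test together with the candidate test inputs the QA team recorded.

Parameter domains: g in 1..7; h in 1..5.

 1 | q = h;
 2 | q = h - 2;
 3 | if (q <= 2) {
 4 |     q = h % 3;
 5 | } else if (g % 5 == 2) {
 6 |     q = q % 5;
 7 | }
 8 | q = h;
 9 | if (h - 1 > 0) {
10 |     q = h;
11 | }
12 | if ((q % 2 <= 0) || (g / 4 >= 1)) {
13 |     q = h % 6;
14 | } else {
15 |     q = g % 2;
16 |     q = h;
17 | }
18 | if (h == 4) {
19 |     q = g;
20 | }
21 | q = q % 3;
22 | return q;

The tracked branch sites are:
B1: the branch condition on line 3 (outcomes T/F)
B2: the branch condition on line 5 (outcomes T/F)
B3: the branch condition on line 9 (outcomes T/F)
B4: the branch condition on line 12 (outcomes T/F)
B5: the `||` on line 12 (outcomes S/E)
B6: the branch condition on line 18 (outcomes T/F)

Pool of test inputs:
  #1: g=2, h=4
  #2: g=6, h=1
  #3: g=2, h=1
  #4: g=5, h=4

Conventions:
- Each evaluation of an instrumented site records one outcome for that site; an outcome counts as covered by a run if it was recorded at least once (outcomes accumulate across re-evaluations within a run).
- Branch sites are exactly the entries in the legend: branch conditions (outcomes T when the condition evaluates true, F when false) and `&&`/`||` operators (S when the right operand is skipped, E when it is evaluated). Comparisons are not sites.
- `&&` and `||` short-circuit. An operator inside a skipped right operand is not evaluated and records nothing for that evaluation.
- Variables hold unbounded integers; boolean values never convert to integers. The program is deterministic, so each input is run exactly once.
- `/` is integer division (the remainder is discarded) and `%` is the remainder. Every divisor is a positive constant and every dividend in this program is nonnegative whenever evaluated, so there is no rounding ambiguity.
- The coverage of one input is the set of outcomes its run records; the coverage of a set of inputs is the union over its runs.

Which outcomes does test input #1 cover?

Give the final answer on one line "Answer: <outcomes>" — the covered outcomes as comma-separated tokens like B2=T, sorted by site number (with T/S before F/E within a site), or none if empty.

Tracing the run of input #1 (g=2, h=4):
  B1->T, B3->T, B5->S, B4->T, B6->T
distinct outcomes covered: B1=T, B3=T, B4=T, B5=S, B6=T

Answer: B1=T, B3=T, B4=T, B5=S, B6=T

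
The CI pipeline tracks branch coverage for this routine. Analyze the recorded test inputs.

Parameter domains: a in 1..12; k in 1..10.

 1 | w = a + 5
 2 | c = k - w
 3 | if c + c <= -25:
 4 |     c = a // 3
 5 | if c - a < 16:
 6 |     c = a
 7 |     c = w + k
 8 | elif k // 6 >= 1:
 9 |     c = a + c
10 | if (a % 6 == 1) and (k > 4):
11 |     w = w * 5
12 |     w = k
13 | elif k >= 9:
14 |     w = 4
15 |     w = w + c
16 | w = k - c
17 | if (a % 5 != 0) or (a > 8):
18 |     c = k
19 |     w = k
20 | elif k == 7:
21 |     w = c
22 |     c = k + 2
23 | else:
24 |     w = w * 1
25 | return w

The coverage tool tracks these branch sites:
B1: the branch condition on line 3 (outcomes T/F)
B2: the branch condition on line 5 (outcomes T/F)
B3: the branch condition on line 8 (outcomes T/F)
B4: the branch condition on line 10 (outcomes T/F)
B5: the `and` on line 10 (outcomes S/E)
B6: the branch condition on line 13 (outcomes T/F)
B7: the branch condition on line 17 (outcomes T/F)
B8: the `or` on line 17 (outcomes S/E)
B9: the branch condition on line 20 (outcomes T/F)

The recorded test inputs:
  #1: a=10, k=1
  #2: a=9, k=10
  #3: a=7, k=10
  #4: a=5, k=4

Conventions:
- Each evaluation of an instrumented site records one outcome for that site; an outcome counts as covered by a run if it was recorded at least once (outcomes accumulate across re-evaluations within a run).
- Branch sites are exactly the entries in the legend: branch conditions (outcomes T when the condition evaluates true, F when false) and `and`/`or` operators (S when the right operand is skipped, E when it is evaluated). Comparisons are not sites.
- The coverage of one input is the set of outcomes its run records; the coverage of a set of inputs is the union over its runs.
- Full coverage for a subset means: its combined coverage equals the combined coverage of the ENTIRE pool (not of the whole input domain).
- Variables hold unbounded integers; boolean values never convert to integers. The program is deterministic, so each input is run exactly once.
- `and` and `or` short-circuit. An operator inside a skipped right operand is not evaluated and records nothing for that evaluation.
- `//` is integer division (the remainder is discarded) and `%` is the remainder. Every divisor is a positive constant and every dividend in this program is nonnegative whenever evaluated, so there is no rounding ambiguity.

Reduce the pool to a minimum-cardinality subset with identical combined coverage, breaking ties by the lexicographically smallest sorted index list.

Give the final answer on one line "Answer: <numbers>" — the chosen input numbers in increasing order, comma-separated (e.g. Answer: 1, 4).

input #1 (a=10, k=1): covers B1=T, B2=T, B4=F, B5=S, B6=F, B7=T, B8=E
input #2 (a=9, k=10): covers B1=F, B2=T, B4=F, B5=S, B6=T, B7=T, B8=S
input #3 (a=7, k=10): covers B1=F, B2=T, B4=T, B5=E, B7=T, B8=S
input #4 (a=5, k=4): covers B1=F, B2=T, B4=F, B5=S, B6=F, B7=F, B8=E, B9=F
together the pool reaches 14 outcomes: B1=T, B1=F, B2=T, B4=T, B4=F, B5=S, B5=E, B6=T, B6=F, B7=T, B7=F, B8=S, B8=E, B9=F
no size-1 subset reaches all 14 outcomes (best union: 8/14)
no size-2 subset reaches all 14 outcomes (best union: 12/14)
no size-3 subset reaches all 14 outcomes (best union: 13/14)
inputs {1, 2, 3, 4} (size 4) cover everything; no size-4 subset with a lexicographically smaller index list covers all 14

Answer: 1, 2, 3, 4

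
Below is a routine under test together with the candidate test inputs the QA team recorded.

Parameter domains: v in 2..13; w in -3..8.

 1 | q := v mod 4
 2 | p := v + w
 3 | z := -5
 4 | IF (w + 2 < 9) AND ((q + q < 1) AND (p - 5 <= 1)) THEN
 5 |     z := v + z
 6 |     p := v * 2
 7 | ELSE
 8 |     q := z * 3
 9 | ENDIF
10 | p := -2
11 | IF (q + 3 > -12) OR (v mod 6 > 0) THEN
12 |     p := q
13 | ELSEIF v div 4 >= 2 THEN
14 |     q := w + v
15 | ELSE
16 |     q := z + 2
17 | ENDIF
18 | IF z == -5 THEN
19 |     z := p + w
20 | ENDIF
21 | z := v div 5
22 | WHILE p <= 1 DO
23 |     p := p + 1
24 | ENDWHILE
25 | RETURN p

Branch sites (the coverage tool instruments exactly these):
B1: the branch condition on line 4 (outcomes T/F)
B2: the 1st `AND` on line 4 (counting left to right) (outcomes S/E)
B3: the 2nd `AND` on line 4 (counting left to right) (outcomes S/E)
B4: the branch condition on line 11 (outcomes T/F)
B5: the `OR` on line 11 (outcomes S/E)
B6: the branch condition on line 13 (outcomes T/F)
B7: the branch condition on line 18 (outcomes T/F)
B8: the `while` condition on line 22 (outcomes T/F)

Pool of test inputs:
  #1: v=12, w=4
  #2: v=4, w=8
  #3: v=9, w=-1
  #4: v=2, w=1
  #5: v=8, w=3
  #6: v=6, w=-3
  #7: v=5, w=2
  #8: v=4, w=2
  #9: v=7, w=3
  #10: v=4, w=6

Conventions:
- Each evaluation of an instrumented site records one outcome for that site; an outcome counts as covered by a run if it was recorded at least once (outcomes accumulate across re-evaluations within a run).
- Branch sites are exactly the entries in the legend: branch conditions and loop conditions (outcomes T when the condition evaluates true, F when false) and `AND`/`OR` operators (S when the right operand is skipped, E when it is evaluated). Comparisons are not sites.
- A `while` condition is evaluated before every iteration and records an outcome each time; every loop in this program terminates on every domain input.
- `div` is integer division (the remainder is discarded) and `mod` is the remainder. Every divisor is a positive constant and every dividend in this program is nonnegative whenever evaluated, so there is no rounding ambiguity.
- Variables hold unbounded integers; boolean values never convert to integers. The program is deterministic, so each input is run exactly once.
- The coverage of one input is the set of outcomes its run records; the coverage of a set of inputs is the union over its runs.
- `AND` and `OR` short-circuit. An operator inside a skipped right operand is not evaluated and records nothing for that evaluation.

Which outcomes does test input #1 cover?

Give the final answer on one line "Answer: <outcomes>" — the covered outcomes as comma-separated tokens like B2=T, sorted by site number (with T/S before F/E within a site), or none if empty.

Simulating input #1 (v=12, w=4) step by step:
  B2->E, B3->E, B1->F, B5->E, B4->F, B6->T, B7->T, B8->T, B8->T, B8->T
  B8->T, B8->F
collecting distinct outcomes: B1=F, B2=E, B3=E, B4=F, B5=E, B6=T, B7=T, B8=T, B8=F

Answer: B1=F, B2=E, B3=E, B4=F, B5=E, B6=T, B7=T, B8=T, B8=F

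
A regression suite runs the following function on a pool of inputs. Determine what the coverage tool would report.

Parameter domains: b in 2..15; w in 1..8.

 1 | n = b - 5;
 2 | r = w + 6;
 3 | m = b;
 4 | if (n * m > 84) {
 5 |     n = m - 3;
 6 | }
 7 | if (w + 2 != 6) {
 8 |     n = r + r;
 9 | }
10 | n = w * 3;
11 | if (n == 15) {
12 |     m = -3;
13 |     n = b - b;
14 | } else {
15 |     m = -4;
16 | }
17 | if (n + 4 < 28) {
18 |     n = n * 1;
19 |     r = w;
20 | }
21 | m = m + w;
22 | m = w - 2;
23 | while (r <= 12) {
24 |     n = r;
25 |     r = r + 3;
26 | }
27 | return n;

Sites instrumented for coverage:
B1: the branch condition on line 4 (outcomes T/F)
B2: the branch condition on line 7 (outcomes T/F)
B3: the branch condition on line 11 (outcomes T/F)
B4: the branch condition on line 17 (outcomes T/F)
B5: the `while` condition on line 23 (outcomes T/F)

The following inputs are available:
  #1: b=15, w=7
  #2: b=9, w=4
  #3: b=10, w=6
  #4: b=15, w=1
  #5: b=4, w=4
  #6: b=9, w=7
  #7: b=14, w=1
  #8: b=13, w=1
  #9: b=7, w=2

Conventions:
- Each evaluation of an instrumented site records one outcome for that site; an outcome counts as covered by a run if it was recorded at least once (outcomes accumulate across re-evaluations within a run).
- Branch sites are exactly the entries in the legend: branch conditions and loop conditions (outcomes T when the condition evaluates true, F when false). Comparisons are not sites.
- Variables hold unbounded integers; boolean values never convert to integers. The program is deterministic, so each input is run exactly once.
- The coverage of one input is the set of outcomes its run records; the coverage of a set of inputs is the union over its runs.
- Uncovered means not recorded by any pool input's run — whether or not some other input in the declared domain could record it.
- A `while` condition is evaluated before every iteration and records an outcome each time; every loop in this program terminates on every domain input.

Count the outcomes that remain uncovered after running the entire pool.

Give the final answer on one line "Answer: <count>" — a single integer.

test 1 (b=15, w=7) hits B1=T, B2=T, B3=F, B4=T, B5=T, B5=F
test 2 (b=9, w=4) hits B1=F, B2=F, B3=F, B4=T, B5=T, B5=F
test 3 (b=10, w=6) hits B1=F, B2=T, B3=F, B4=T, B5=T, B5=F
test 4 (b=15, w=1) hits B1=T, B2=T, B3=F, B4=T, B5=T, B5=F
test 5 (b=4, w=4) hits B1=F, B2=F, B3=F, B4=T, B5=T, B5=F
test 6 (b=9, w=7) hits B1=F, B2=T, B3=F, B4=T, B5=T, B5=F
test 7 (b=14, w=1) hits B1=T, B2=T, B3=F, B4=T, B5=T, B5=F
test 8 (b=13, w=1) hits B1=T, B2=T, B3=F, B4=T, B5=T, B5=F
test 9 (b=7, w=2) hits B1=F, B2=T, B3=F, B4=T, B5=T, B5=F
union over the pool: B1=T, B1=F, B2=T, B2=F, B3=F, B4=T, B5=T, B5=F
uncovered (2 of 10): B3=T, B4=F

Answer: 2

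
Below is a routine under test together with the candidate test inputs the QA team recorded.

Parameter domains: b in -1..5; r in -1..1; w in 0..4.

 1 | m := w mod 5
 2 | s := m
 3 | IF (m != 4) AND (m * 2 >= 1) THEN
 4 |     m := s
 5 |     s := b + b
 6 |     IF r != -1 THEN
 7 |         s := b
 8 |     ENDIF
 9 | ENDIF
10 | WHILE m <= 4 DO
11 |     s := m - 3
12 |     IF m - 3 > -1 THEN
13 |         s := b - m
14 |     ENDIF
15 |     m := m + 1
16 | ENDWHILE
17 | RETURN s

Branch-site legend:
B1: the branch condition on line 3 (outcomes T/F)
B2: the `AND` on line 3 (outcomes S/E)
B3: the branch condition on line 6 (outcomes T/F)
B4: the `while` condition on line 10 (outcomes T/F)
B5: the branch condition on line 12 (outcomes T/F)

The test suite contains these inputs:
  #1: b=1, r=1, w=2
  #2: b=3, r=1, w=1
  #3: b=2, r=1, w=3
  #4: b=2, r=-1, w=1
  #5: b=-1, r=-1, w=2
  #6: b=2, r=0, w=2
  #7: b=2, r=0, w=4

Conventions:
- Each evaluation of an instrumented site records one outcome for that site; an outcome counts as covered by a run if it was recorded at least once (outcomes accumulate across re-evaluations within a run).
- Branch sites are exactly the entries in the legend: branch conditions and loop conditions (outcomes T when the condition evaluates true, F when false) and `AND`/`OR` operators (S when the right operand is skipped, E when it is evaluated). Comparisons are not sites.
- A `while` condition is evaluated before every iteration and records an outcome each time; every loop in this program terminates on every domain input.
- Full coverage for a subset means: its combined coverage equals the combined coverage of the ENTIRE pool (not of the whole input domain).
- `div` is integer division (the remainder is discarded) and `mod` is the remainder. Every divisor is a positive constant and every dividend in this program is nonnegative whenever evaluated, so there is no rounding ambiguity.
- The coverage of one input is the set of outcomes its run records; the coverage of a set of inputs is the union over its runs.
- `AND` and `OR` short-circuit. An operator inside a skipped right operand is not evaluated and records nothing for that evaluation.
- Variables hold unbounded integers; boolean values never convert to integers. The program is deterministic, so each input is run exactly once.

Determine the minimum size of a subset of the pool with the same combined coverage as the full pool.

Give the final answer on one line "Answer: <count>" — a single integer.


test 1 (b=1, r=1, w=2) fires B2->E, B1->T, B3->T, B4->T, B5->F, B4->T, B5->T, B4->T, B5->T, B4->F; hits B1=T, B2=E, B3=T, B4=T, B4=F, B5=T, B5=F
test 2 (b=3, r=1, w=1) fires B2->E, B1->T, B3->T, B4->T, B5->F, B4->T, B5->F, B4->T, B5->T, B4->T, B5->T, B4->F; hits B1=T, B2=E, B3=T, B4=T, B4=F, B5=T, B5=F
test 3 (b=2, r=1, w=3) fires B2->E, B1->T, B3->T, B4->T, B5->T, B4->T, B5->T, B4->F; hits B1=T, B2=E, B3=T, B4=T, B4=F, B5=T
test 4 (b=2, r=-1, w=1) fires B2->E, B1->T, B3->F, B4->T, B5->F, B4->T, B5->F, B4->T, B5->T, B4->T, B5->T, B4->F; hits B1=T, B2=E, B3=F, B4=T, B4=F, B5=T, B5=F
test 5 (b=-1, r=-1, w=2) fires B2->E, B1->T, B3->F, B4->T, B5->F, B4->T, B5->T, B4->T, B5->T, B4->F; hits B1=T, B2=E, B3=F, B4=T, B4=F, B5=T, B5=F
test 6 (b=2, r=0, w=2) fires B2->E, B1->T, B3->T, B4->T, B5->F, B4->T, B5->T, B4->T, B5->T, B4->F; hits B1=T, B2=E, B3=T, B4=T, B4=F, B5=T, B5=F
test 7 (b=2, r=0, w=4) fires B2->S, B1->F, B4->T, B5->T, B4->F; hits B1=F, B2=S, B4=T, B4=F, B5=T
union over all inputs: B1=T, B1=F, B2=S, B2=E, B3=T, B3=F, B4=T, B4=F, B5=T, B5=F (10 outcomes)
every size-1 subset falls short of the 10 outcomes (best: 7/10)
every size-2 subset falls short of the 10 outcomes (best: 9/10)
the canonical winner is {1, 4, 7}: size 3, full 10-outcome coverage, earliest index list among size-3 covers
Answer: 3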